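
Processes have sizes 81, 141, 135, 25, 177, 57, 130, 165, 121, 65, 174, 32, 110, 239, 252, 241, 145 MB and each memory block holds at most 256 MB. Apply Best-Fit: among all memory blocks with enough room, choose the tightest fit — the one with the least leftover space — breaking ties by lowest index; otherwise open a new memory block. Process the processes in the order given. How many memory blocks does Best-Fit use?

81 MB → memory block 1 (remaining 175 MB)
141 MB → memory block 1 (remaining 34 MB)
135 MB → memory block 2 (remaining 121 MB)
25 MB → memory block 1 (remaining 9 MB)
177 MB → memory block 3 (remaining 79 MB)
57 MB → memory block 3 (remaining 22 MB)
130 MB → memory block 4 (remaining 126 MB)
165 MB → memory block 5 (remaining 91 MB)
121 MB → memory block 2 (remaining 0 MB)
65 MB → memory block 5 (remaining 26 MB)
174 MB → memory block 6 (remaining 82 MB)
32 MB → memory block 6 (remaining 50 MB)
110 MB → memory block 4 (remaining 16 MB)
239 MB → memory block 7 (remaining 17 MB)
252 MB → memory block 8 (remaining 4 MB)
241 MB → memory block 9 (remaining 15 MB)
145 MB → memory block 10 (remaining 111 MB)
Final memory blocks: [81,141,25] [135,121] [177,57] [130,110] [165,65] [174,32] [239] [252] [241] [145].

10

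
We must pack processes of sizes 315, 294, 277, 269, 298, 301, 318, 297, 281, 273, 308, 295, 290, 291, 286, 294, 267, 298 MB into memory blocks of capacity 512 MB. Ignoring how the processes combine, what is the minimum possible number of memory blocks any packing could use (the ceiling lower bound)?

11

Total size = 315 + 294 + 277 + 269 + 298 + 301 + 318 + 297 + 281 + 273 + 308 + 295 + 290 + 291 + 286 + 294 + 267 + 298 = 5252 MB.
⌈5252 / 512⌉ = 11.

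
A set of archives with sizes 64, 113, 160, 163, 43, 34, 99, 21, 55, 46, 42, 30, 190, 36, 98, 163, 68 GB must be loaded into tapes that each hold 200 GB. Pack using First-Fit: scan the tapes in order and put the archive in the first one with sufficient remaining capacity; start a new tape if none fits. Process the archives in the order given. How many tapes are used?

8

64 GB → tape 1 (remaining 136 GB)
113 GB → tape 1 (remaining 23 GB)
160 GB → tape 2 (remaining 40 GB)
163 GB → tape 3 (remaining 37 GB)
43 GB → tape 4 (remaining 157 GB)
34 GB → tape 2 (remaining 6 GB)
99 GB → tape 4 (remaining 58 GB)
21 GB → tape 1 (remaining 2 GB)
55 GB → tape 4 (remaining 3 GB)
46 GB → tape 5 (remaining 154 GB)
42 GB → tape 5 (remaining 112 GB)
30 GB → tape 3 (remaining 7 GB)
190 GB → tape 6 (remaining 10 GB)
36 GB → tape 5 (remaining 76 GB)
98 GB → tape 7 (remaining 102 GB)
163 GB → tape 8 (remaining 37 GB)
68 GB → tape 5 (remaining 8 GB)
Final tapes: [64,113,21] [160,34] [163,30] [43,99,55] [46,42,36,68] [190] [98] [163].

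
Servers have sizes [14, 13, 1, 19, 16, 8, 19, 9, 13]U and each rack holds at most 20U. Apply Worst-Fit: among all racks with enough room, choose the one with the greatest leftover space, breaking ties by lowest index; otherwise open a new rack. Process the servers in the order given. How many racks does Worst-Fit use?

7 racks

14U → rack 1 (remaining 6U)
13U → rack 2 (remaining 7U)
1U → rack 2 (remaining 6U)
19U → rack 3 (remaining 1U)
16U → rack 4 (remaining 4U)
8U → rack 5 (remaining 12U)
19U → rack 6 (remaining 1U)
9U → rack 5 (remaining 3U)
13U → rack 7 (remaining 7U)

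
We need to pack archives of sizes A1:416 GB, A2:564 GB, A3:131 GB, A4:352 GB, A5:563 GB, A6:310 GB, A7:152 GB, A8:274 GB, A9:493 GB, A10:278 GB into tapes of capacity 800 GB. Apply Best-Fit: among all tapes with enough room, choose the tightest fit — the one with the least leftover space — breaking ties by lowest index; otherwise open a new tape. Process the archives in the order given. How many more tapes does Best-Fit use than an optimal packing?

Best-Fit: [416,352] [564,131] [563,152] [310,274] [493,278] → 5 tapes.
Total size 3533 GB; any packing needs at least ⌈3533/800⌉ = 5 tapes.
So 5 is already optimal.

0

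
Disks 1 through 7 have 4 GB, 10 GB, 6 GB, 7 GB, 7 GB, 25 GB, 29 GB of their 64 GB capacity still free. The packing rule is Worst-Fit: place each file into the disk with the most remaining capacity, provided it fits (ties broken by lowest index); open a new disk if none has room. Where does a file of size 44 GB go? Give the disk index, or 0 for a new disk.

0

No disk has ≥ 44 GB free, so a new disk is opened.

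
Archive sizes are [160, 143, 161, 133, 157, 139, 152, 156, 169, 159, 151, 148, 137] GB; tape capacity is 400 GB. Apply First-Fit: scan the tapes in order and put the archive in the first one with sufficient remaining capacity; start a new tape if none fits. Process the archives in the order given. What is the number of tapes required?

Put 160 GB in tape 1; 240 GB remain.
Put 143 GB in tape 1; 97 GB remain.
Put 161 GB in tape 2; 239 GB remain.
Put 133 GB in tape 2; 106 GB remain.
Put 157 GB in tape 3; 243 GB remain.
Put 139 GB in tape 3; 104 GB remain.
Put 152 GB in tape 4; 248 GB remain.
Put 156 GB in tape 4; 92 GB remain.
Put 169 GB in tape 5; 231 GB remain.
Put 159 GB in tape 5; 72 GB remain.
Put 151 GB in tape 6; 249 GB remain.
Put 148 GB in tape 6; 101 GB remain.
Put 137 GB in tape 7; 263 GB remain.
Final tapes: [160,143] [161,133] [157,139] [152,156] [169,159] [151,148] [137].

7 tapes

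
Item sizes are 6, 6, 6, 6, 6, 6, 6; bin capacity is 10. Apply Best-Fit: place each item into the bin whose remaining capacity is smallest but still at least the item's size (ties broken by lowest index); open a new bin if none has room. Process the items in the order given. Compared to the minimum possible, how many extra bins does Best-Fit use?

Best-Fit: [6] [6] [6] [6] [6] [6] [6] → 7 bins.
7 items exceed 5 (half the capacity), and no two of those can share a bin, so at least 7 bins are needed.
So 7 is already optimal.

0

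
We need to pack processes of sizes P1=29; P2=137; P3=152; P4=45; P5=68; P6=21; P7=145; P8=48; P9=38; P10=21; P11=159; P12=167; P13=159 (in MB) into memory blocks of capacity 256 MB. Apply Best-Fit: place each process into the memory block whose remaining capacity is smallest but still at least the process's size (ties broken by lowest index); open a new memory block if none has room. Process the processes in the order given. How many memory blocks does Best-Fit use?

6

memory block 1: place P1 (29 MB), 227 MB left
memory block 1: place P2 (137 MB), 90 MB left
memory block 2: place P3 (152 MB), 104 MB left
memory block 1: place P4 (45 MB), 45 MB left
memory block 2: place P5 (68 MB), 36 MB left
memory block 2: place P6 (21 MB), 15 MB left
memory block 3: place P7 (145 MB), 111 MB left
memory block 3: place P8 (48 MB), 63 MB left
memory block 1: place P9 (38 MB), 7 MB left
memory block 3: place P10 (21 MB), 42 MB left
memory block 4: place P11 (159 MB), 97 MB left
memory block 5: place P12 (167 MB), 89 MB left
memory block 6: place P13 (159 MB), 97 MB left
Final memory blocks: [29,137,45,38] [152,68,21] [145,48,21] [159] [167] [159].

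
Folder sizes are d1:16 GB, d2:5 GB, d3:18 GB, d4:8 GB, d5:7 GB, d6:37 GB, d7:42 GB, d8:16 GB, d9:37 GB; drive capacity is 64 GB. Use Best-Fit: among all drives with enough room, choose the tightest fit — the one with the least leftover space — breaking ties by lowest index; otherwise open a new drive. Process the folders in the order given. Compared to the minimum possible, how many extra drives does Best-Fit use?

1

Best-Fit: [16,5,18,8,7] [37] [42,16] [37] → 4 drives.
Total size 186 GB; any packing needs at least ⌈186/64⌉ = 3 drives.
An optimal packing achieves that bound: [42,16,5] [37,18,8] [37,16,7] → 3 drives.
Excess: 4 − 3 = 1.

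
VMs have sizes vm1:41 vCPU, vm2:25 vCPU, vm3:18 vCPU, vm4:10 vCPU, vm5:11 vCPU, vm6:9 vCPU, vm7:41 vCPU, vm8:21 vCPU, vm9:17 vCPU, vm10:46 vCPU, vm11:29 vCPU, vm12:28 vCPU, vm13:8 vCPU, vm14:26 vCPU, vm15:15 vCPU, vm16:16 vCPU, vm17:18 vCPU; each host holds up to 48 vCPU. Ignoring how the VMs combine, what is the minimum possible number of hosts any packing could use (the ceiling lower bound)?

Total size = 41 + 25 + 18 + 10 + 11 + 9 + 41 + 21 + 17 + 46 + 29 + 28 + 8 + 26 + 15 + 16 + 18 = 379 vCPU.
⌈379 / 48⌉ = 8.

8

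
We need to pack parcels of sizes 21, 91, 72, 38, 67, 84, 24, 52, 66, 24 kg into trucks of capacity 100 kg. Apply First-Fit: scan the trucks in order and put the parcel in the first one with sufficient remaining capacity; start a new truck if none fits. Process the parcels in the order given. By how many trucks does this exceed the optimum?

First-Fit: [21,72] [91] [38,24,24] [67] [84] [52] [66] → 7 trucks.
Total size 539 kg; any packing needs at least ⌈539/100⌉ = 6 trucks.
An optimal packing achieves that bound: [91] [84] [72,24] [67,24] [66,21] [52,38] → 6 trucks.
Excess: 7 − 6 = 1.

1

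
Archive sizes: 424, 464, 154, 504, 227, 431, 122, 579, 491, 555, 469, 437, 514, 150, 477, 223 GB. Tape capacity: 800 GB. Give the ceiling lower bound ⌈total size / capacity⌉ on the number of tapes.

Total size = 424 + 464 + 154 + 504 + 227 + 431 + 122 + 579 + 491 + 555 + 469 + 437 + 514 + 150 + 477 + 223 = 6221 GB.
⌈6221 / 800⌉ = 8.

8 tapes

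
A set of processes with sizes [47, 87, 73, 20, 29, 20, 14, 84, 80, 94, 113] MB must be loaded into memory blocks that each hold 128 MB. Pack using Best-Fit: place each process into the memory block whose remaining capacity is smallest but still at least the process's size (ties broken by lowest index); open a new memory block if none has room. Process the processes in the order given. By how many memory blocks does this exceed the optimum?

Best-Fit: [47,73] [87,20,20] [29,14,84] [80] [94] [113] → 6 memory blocks.
Total size 661 MB; any packing needs at least ⌈661/128⌉ = 6 memory blocks.
So 6 is already optimal.

0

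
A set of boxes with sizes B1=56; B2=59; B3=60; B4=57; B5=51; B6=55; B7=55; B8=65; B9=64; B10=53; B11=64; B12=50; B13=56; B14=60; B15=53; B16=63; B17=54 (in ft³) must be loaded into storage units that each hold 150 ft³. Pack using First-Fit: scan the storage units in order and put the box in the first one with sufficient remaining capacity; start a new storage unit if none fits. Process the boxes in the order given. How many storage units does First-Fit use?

Put B1 (56 ft³) in storage unit 1; 94 ft³ remain.
Put B2 (59 ft³) in storage unit 1; 35 ft³ remain.
Put B3 (60 ft³) in storage unit 2; 90 ft³ remain.
Put B4 (57 ft³) in storage unit 2; 33 ft³ remain.
Put B5 (51 ft³) in storage unit 3; 99 ft³ remain.
Put B6 (55 ft³) in storage unit 3; 44 ft³ remain.
Put B7 (55 ft³) in storage unit 4; 95 ft³ remain.
Put B8 (65 ft³) in storage unit 4; 30 ft³ remain.
Put B9 (64 ft³) in storage unit 5; 86 ft³ remain.
Put B10 (53 ft³) in storage unit 5; 33 ft³ remain.
Put B11 (64 ft³) in storage unit 6; 86 ft³ remain.
Put B12 (50 ft³) in storage unit 6; 36 ft³ remain.
Put B13 (56 ft³) in storage unit 7; 94 ft³ remain.
Put B14 (60 ft³) in storage unit 7; 34 ft³ remain.
Put B15 (53 ft³) in storage unit 8; 97 ft³ remain.
Put B16 (63 ft³) in storage unit 8; 34 ft³ remain.
Put B17 (54 ft³) in storage unit 9; 96 ft³ remain.
Final storage units: [56,59] [60,57] [51,55] [55,65] [64,53] [64,50] [56,60] [53,63] [54].

9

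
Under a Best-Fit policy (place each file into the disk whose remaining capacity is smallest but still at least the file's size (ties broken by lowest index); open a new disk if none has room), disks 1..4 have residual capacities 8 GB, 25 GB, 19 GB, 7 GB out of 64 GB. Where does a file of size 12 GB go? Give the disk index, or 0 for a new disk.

Disks with room: disk 2 (25 GB), disk 3 (19 GB).
Tightest fit is disk 3 with 19 GB free.

3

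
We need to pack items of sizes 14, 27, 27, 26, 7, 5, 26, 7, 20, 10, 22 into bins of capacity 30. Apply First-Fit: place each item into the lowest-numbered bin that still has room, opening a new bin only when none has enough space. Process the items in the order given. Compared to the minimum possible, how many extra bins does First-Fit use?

First-Fit: [14,7,5] [27] [27] [26] [26] [7,20] [10] [22] → 8 bins.
Total size 191; any packing needs at least ⌈191/30⌉ = 7 bins.
An optimal packing achieves that bound: [27] [27] [26] [26] [22,7] [20,10] [14,7,5] → 7 bins.
Excess: 8 − 7 = 1.

1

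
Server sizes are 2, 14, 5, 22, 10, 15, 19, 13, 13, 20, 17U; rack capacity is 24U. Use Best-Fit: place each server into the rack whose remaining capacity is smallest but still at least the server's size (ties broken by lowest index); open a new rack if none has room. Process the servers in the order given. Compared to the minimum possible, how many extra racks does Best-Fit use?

Best-Fit: [2,14,5] [22] [10,13] [15] [19] [13] [20] [17] → 8 racks.
8 servers exceed 12U (half the capacity), and no two of those can share a rack, so at least 8 racks are needed.
So 8 is already optimal.

0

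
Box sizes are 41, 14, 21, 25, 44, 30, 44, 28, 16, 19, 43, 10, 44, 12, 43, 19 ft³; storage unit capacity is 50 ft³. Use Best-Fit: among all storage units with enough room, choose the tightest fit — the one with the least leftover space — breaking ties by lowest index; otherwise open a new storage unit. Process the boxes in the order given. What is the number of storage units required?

11

Put 41 ft³ in storage unit 1; 9 ft³ remain.
Put 14 ft³ in storage unit 2; 36 ft³ remain.
Put 21 ft³ in storage unit 2; 15 ft³ remain.
Put 25 ft³ in storage unit 3; 25 ft³ remain.
Put 44 ft³ in storage unit 4; 6 ft³ remain.
Put 30 ft³ in storage unit 5; 20 ft³ remain.
Put 44 ft³ in storage unit 6; 6 ft³ remain.
Put 28 ft³ in storage unit 7; 22 ft³ remain.
Put 16 ft³ in storage unit 5; 4 ft³ remain.
Put 19 ft³ in storage unit 7; 3 ft³ remain.
Put 43 ft³ in storage unit 8; 7 ft³ remain.
Put 10 ft³ in storage unit 2; 5 ft³ remain.
Put 44 ft³ in storage unit 9; 6 ft³ remain.
Put 12 ft³ in storage unit 3; 13 ft³ remain.
Put 43 ft³ in storage unit 10; 7 ft³ remain.
Put 19 ft³ in storage unit 11; 31 ft³ remain.
Final storage units: [41] [14,21,10] [25,12] [44] [30,16] [44] [28,19] [43] [44] [43] [19].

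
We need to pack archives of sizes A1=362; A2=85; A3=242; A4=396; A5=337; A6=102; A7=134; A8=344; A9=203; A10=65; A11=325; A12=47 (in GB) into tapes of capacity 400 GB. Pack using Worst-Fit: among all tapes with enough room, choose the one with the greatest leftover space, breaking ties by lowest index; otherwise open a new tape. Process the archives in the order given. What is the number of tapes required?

A1 (362 GB) → tape 1 (remaining 38 GB)
A2 (85 GB) → tape 2 (remaining 315 GB)
A3 (242 GB) → tape 2 (remaining 73 GB)
A4 (396 GB) → tape 3 (remaining 4 GB)
A5 (337 GB) → tape 4 (remaining 63 GB)
A6 (102 GB) → tape 5 (remaining 298 GB)
A7 (134 GB) → tape 5 (remaining 164 GB)
A8 (344 GB) → tape 6 (remaining 56 GB)
A9 (203 GB) → tape 7 (remaining 197 GB)
A10 (65 GB) → tape 7 (remaining 132 GB)
A11 (325 GB) → tape 8 (remaining 75 GB)
A12 (47 GB) → tape 5 (remaining 117 GB)
Final tapes: [362] [85,242] [396] [337] [102,134,47] [344] [203,65] [325].

8 tapes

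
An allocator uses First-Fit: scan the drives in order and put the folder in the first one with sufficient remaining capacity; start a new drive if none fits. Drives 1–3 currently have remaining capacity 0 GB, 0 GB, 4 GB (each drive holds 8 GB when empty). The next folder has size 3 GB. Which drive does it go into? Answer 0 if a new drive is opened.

Drives with room: drive 3 (4 GB).
The first with room is drive 3.

3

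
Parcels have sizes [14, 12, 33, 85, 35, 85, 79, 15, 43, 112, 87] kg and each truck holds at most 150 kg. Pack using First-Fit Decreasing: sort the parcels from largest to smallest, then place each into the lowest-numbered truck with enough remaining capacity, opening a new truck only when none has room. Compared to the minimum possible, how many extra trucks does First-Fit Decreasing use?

0

First-Fit Decreasing: [112,35] [87,43,15] [85,33,14,12] [85] [79] → 5 trucks.
5 parcels exceed 75 kg (half the capacity), and no two of those can share a truck, so at least 5 trucks are needed.
So 5 is already optimal.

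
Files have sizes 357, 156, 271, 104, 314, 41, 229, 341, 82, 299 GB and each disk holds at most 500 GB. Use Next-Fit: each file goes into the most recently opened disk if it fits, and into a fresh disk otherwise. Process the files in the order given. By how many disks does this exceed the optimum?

1

Next-Fit: [357] [156,271] [104,314,41] [229] [341,82] [299] → 6 disks.
Total size 2194 GB; any packing needs at least ⌈2194/500⌉ = 5 disks.
An optimal packing achieves that bound: [357,104] [341,156] [314,82,41] [299] [271,229] → 5 disks.
Excess: 6 − 5 = 1.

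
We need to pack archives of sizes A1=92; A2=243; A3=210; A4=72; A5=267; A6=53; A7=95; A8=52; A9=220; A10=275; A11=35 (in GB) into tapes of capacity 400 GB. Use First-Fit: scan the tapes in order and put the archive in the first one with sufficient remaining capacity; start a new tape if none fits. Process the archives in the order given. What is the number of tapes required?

5

A1 (92 GB) → tape 1 (remaining 308 GB)
A2 (243 GB) → tape 1 (remaining 65 GB)
A3 (210 GB) → tape 2 (remaining 190 GB)
A4 (72 GB) → tape 2 (remaining 118 GB)
A5 (267 GB) → tape 3 (remaining 133 GB)
A6 (53 GB) → tape 1 (remaining 12 GB)
A7 (95 GB) → tape 2 (remaining 23 GB)
A8 (52 GB) → tape 3 (remaining 81 GB)
A9 (220 GB) → tape 4 (remaining 180 GB)
A10 (275 GB) → tape 5 (remaining 125 GB)
A11 (35 GB) → tape 3 (remaining 46 GB)
Final tapes: [92,243,53] [210,72,95] [267,52,35] [220] [275].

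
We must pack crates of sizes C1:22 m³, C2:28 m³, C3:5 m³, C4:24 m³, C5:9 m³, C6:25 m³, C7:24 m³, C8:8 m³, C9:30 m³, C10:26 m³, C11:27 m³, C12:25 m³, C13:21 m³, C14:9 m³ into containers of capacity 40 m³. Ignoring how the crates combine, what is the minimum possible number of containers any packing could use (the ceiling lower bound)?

Total size = 22 + 28 + 5 + 24 + 9 + 25 + 24 + 8 + 30 + 26 + 27 + 25 + 21 + 9 = 283 m³.
⌈283 / 40⌉ = 8.

8 containers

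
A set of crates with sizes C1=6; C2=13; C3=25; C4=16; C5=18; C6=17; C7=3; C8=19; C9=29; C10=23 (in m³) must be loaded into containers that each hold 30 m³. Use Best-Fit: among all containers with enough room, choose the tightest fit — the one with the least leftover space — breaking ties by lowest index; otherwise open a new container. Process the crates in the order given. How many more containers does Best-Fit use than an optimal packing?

1

Best-Fit: [6,13] [25,3] [16] [18] [17] [19] [29] [23] → 8 containers.
7 crates exceed 15 m³ (half the capacity), and no two of those can share a container, so at least 7 containers are needed.
An optimal packing achieves that bound: [29] [25,3] [23,6] [19] [18] [17,13] [16] → 7 containers.
Excess: 8 − 7 = 1.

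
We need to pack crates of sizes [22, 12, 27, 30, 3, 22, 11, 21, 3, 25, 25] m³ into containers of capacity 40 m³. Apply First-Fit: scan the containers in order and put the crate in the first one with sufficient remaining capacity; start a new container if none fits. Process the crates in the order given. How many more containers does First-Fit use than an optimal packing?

0

First-Fit: [22,12,3,3] [27,11] [30] [22] [21] [25] [25] → 7 containers.
7 crates exceed 20 m³ (half the capacity), and no two of those can share a container, so at least 7 containers are needed.
So 7 is already optimal.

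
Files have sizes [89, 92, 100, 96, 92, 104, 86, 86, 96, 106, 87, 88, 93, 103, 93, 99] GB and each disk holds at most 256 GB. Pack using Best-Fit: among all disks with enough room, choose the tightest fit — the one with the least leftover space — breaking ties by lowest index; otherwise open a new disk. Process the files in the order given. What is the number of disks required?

8

89 GB → disk 1 (remaining 167 GB)
92 GB → disk 1 (remaining 75 GB)
100 GB → disk 2 (remaining 156 GB)
96 GB → disk 2 (remaining 60 GB)
92 GB → disk 3 (remaining 164 GB)
104 GB → disk 3 (remaining 60 GB)
86 GB → disk 4 (remaining 170 GB)
86 GB → disk 4 (remaining 84 GB)
96 GB → disk 5 (remaining 160 GB)
106 GB → disk 5 (remaining 54 GB)
87 GB → disk 6 (remaining 169 GB)
88 GB → disk 6 (remaining 81 GB)
93 GB → disk 7 (remaining 163 GB)
103 GB → disk 7 (remaining 60 GB)
93 GB → disk 8 (remaining 163 GB)
99 GB → disk 8 (remaining 64 GB)
Final disks: [89,92] [100,96] [92,104] [86,86] [96,106] [87,88] [93,103] [93,99].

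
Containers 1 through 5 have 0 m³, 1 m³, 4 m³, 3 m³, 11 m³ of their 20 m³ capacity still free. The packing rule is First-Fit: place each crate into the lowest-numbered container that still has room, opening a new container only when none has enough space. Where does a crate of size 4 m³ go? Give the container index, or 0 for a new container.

Containers with room: container 3 (4 m³), container 5 (11 m³).
The first with room is container 3.

3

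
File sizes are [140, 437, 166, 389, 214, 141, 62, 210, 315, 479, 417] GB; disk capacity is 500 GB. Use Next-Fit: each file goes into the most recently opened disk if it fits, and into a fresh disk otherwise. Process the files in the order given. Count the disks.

140 GB → disk 1 (remaining 360 GB)
437 GB → disk 2 (remaining 63 GB)
166 GB → disk 3 (remaining 334 GB)
389 GB → disk 4 (remaining 111 GB)
214 GB → disk 5 (remaining 286 GB)
141 GB → disk 5 (remaining 145 GB)
62 GB → disk 5 (remaining 83 GB)
210 GB → disk 6 (remaining 290 GB)
315 GB → disk 7 (remaining 185 GB)
479 GB → disk 8 (remaining 21 GB)
417 GB → disk 9 (remaining 83 GB)
Final disks: [140] [437] [166] [389] [214,141,62] [210] [315] [479] [417].

9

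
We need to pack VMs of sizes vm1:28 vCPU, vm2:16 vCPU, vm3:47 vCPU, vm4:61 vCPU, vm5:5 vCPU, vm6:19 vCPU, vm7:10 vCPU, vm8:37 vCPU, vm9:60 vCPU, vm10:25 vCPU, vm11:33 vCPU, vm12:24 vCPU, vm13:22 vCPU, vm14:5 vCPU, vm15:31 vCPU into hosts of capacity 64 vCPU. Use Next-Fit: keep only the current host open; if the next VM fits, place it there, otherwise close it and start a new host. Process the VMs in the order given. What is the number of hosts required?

9

Put vm1 (28 vCPU) in host 1; 36 vCPU remain.
Put vm2 (16 vCPU) in host 1; 20 vCPU remain.
Put vm3 (47 vCPU) in host 2; 17 vCPU remain.
Put vm4 (61 vCPU) in host 3; 3 vCPU remain.
Put vm5 (5 vCPU) in host 4; 59 vCPU remain.
Put vm6 (19 vCPU) in host 4; 40 vCPU remain.
Put vm7 (10 vCPU) in host 4; 30 vCPU remain.
Put vm8 (37 vCPU) in host 5; 27 vCPU remain.
Put vm9 (60 vCPU) in host 6; 4 vCPU remain.
Put vm10 (25 vCPU) in host 7; 39 vCPU remain.
Put vm11 (33 vCPU) in host 7; 6 vCPU remain.
Put vm12 (24 vCPU) in host 8; 40 vCPU remain.
Put vm13 (22 vCPU) in host 8; 18 vCPU remain.
Put vm14 (5 vCPU) in host 8; 13 vCPU remain.
Put vm15 (31 vCPU) in host 9; 33 vCPU remain.
Final hosts: [28,16] [47] [61] [5,19,10] [37] [60] [25,33] [24,22,5] [31].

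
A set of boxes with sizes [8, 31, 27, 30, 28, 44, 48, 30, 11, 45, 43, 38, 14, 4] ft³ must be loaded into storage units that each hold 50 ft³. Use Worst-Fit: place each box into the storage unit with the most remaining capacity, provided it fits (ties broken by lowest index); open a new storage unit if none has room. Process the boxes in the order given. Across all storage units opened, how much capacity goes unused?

99

storage unit 1: place 8 ft³, 42 ft³ left
storage unit 1: place 31 ft³, 11 ft³ left
storage unit 2: place 27 ft³, 23 ft³ left
storage unit 3: place 30 ft³, 20 ft³ left
storage unit 4: place 28 ft³, 22 ft³ left
storage unit 5: place 44 ft³, 6 ft³ left
storage unit 6: place 48 ft³, 2 ft³ left
storage unit 7: place 30 ft³, 20 ft³ left
storage unit 2: place 11 ft³, 12 ft³ left
storage unit 8: place 45 ft³, 5 ft³ left
storage unit 9: place 43 ft³, 7 ft³ left
storage unit 10: place 38 ft³, 12 ft³ left
storage unit 4: place 14 ft³, 8 ft³ left
storage unit 3: place 4 ft³, 16 ft³ left
10 storage units × 50 ft³ = 500 ft³; used 401 ft³; unused 99 ft³.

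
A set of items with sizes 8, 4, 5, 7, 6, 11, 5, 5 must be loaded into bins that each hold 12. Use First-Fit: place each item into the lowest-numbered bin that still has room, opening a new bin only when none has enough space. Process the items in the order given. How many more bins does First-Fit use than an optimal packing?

First-Fit: [8,4] [5,7] [6,5] [11] [5] → 5 bins.
Total size 51; any packing needs at least ⌈51/12⌉ = 5 bins.
So 5 is already optimal.

0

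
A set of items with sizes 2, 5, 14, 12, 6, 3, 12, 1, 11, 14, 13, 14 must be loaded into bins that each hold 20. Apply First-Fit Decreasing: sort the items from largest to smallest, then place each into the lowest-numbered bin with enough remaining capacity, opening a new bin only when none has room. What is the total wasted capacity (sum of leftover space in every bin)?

33

Sorted descending: 14, 14, 14, 13, 12, 12, 11, 6, 5, 3, 2, 1.
Put 14 in bin 1; 6 remain.
Put 14 in bin 2; 6 remain.
Put 14 in bin 3; 6 remain.
Put 13 in bin 4; 7 remain.
Put 12 in bin 5; 8 remain.
Put 12 in bin 6; 8 remain.
Put 11 in bin 7; 9 remain.
Put 6 in bin 1; 0 remain.
Put 5 in bin 2; 1 remain.
Put 3 in bin 3; 3 remain.
Put 2 in bin 3; 1 remain.
Put 1 in bin 2; 0 remain.
7 bins × 20 = 140; used 107; unused 33.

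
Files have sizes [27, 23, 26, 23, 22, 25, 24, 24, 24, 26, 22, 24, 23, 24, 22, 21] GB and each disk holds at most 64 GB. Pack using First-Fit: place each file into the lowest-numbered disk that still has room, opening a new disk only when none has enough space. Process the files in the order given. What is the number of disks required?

Put 27 GB in disk 1; 37 GB remain.
Put 23 GB in disk 1; 14 GB remain.
Put 26 GB in disk 2; 38 GB remain.
Put 23 GB in disk 2; 15 GB remain.
Put 22 GB in disk 3; 42 GB remain.
Put 25 GB in disk 3; 17 GB remain.
Put 24 GB in disk 4; 40 GB remain.
Put 24 GB in disk 4; 16 GB remain.
Put 24 GB in disk 5; 40 GB remain.
Put 26 GB in disk 5; 14 GB remain.
Put 22 GB in disk 6; 42 GB remain.
Put 24 GB in disk 6; 18 GB remain.
Put 23 GB in disk 7; 41 GB remain.
Put 24 GB in disk 7; 17 GB remain.
Put 22 GB in disk 8; 42 GB remain.
Put 21 GB in disk 8; 21 GB remain.
Final disks: [27,23] [26,23] [22,25] [24,24] [24,26] [22,24] [23,24] [22,21].

8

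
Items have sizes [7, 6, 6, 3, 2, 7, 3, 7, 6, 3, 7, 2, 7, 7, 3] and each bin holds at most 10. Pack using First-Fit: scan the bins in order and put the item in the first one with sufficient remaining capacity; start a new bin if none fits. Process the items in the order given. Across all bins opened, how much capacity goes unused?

Put 7 in bin 1; 3 remain.
Put 6 in bin 2; 4 remain.
Put 6 in bin 3; 4 remain.
Put 3 in bin 1; 0 remain.
Put 2 in bin 2; 2 remain.
Put 7 in bin 4; 3 remain.
Put 3 in bin 3; 1 remain.
Put 7 in bin 5; 3 remain.
Put 6 in bin 6; 4 remain.
Put 3 in bin 4; 0 remain.
Put 7 in bin 7; 3 remain.
Put 2 in bin 2; 0 remain.
Put 7 in bin 8; 3 remain.
Put 7 in bin 9; 3 remain.
Put 3 in bin 5; 0 remain.
9 bins × 10 = 90; used 76; unused 14.

14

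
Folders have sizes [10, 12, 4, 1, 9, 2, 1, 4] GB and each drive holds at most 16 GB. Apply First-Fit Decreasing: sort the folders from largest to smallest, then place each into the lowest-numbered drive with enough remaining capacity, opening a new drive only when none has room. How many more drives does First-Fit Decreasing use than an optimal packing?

0

First-Fit Decreasing: [12,4] [10,4,2] [9,1,1] → 3 drives.
Total size 43 GB; any packing needs at least ⌈43/16⌉ = 3 drives.
So 3 is already optimal.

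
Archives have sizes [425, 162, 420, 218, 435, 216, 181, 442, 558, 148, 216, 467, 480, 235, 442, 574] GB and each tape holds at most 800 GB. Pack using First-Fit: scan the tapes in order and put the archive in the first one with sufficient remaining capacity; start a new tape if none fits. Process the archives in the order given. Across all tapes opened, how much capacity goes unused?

1581

425 GB → tape 1 (remaining 375 GB)
162 GB → tape 1 (remaining 213 GB)
420 GB → tape 2 (remaining 380 GB)
218 GB → tape 2 (remaining 162 GB)
435 GB → tape 3 (remaining 365 GB)
216 GB → tape 3 (remaining 149 GB)
181 GB → tape 1 (remaining 32 GB)
442 GB → tape 4 (remaining 358 GB)
558 GB → tape 5 (remaining 242 GB)
148 GB → tape 2 (remaining 14 GB)
216 GB → tape 4 (remaining 142 GB)
467 GB → tape 6 (remaining 333 GB)
480 GB → tape 7 (remaining 320 GB)
235 GB → tape 5 (remaining 7 GB)
442 GB → tape 8 (remaining 358 GB)
574 GB → tape 9 (remaining 226 GB)
9 tapes × 800 GB = 7200 GB; used 5619 GB; unused 1581 GB.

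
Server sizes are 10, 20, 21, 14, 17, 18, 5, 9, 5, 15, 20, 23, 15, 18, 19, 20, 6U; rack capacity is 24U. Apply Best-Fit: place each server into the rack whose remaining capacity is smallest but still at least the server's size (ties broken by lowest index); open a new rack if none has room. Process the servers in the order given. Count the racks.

10U → rack 1 (remaining 14U)
20U → rack 2 (remaining 4U)
21U → rack 3 (remaining 3U)
14U → rack 1 (remaining 0U)
17U → rack 4 (remaining 7U)
18U → rack 5 (remaining 6U)
5U → rack 5 (remaining 1U)
9U → rack 6 (remaining 15U)
5U → rack 4 (remaining 2U)
15U → rack 6 (remaining 0U)
20U → rack 7 (remaining 4U)
23U → rack 8 (remaining 1U)
15U → rack 9 (remaining 9U)
18U → rack 10 (remaining 6U)
19U → rack 11 (remaining 5U)
20U → rack 12 (remaining 4U)
6U → rack 10 (remaining 0U)
Final racks: [10,14] [20] [21] [17,5] [18,5] [9,15] [20] [23] [15] [18,6] [19] [20].

12 racks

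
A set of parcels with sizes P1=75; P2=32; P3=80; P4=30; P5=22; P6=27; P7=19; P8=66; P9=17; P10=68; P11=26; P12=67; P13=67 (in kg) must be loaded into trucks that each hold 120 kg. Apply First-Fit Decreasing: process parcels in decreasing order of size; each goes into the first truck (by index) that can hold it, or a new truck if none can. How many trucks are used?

Sorted descending: 80, 75, 68, 67, 67, 66, 32, 30, 27, 26, 22, 19, 17.
80 kg → truck 1 (remaining 40 kg)
75 kg → truck 2 (remaining 45 kg)
68 kg → truck 3 (remaining 52 kg)
67 kg → truck 4 (remaining 53 kg)
67 kg → truck 5 (remaining 53 kg)
66 kg → truck 6 (remaining 54 kg)
32 kg → truck 1 (remaining 8 kg)
30 kg → truck 2 (remaining 15 kg)
27 kg → truck 3 (remaining 25 kg)
26 kg → truck 4 (remaining 27 kg)
22 kg → truck 3 (remaining 3 kg)
19 kg → truck 4 (remaining 8 kg)
17 kg → truck 5 (remaining 36 kg)

6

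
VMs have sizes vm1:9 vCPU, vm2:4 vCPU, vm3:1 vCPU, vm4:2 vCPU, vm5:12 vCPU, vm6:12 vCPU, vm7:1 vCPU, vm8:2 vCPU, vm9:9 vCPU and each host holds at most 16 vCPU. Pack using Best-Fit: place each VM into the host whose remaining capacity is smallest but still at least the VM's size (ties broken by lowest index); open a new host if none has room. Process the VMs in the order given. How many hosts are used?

4

host 1: place vm1 (9 vCPU), 7 vCPU left
host 1: place vm2 (4 vCPU), 3 vCPU left
host 1: place vm3 (1 vCPU), 2 vCPU left
host 1: place vm4 (2 vCPU), 0 vCPU left
host 2: place vm5 (12 vCPU), 4 vCPU left
host 3: place vm6 (12 vCPU), 4 vCPU left
host 2: place vm7 (1 vCPU), 3 vCPU left
host 2: place vm8 (2 vCPU), 1 vCPU left
host 4: place vm9 (9 vCPU), 7 vCPU left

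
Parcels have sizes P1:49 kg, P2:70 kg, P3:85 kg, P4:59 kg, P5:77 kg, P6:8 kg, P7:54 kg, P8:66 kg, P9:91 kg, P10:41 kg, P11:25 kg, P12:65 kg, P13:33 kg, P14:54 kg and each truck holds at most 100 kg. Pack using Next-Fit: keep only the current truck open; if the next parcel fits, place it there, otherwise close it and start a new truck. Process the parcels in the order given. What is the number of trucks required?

11

Put P1 (49 kg) in truck 1; 51 kg remain.
Put P2 (70 kg) in truck 2; 30 kg remain.
Put P3 (85 kg) in truck 3; 15 kg remain.
Put P4 (59 kg) in truck 4; 41 kg remain.
Put P5 (77 kg) in truck 5; 23 kg remain.
Put P6 (8 kg) in truck 5; 15 kg remain.
Put P7 (54 kg) in truck 6; 46 kg remain.
Put P8 (66 kg) in truck 7; 34 kg remain.
Put P9 (91 kg) in truck 8; 9 kg remain.
Put P10 (41 kg) in truck 9; 59 kg remain.
Put P11 (25 kg) in truck 9; 34 kg remain.
Put P12 (65 kg) in truck 10; 35 kg remain.
Put P13 (33 kg) in truck 10; 2 kg remain.
Put P14 (54 kg) in truck 11; 46 kg remain.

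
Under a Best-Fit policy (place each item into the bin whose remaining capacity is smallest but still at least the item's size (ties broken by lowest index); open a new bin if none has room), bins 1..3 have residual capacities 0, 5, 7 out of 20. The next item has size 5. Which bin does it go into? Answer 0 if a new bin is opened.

Bins with room: bin 2 (5), bin 3 (7).
Tightest fit is bin 2 with 5 free.

2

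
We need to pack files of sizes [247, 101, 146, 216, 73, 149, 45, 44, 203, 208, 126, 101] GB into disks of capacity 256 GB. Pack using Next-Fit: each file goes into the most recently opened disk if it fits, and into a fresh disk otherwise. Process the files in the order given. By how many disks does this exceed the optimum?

1

Next-Fit: [247] [101,146] [216] [73,149] [45,44] [203] [208] [126,101] → 8 disks.
Total size 1659 GB; any packing needs at least ⌈1659/256⌉ = 7 disks.
An optimal packing achieves that bound: [247] [216] [208,45] [203,44] [149,101] [146,101] [126,73] → 7 disks.
Excess: 8 − 7 = 1.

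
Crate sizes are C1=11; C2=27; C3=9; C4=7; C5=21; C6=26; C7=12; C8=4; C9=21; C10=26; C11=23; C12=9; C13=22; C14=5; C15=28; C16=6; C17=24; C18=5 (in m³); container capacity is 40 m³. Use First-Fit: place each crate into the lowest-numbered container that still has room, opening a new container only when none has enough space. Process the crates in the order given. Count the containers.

container 1: place C1 (11 m³), 29 m³ left
container 1: place C2 (27 m³), 2 m³ left
container 2: place C3 (9 m³), 31 m³ left
container 2: place C4 (7 m³), 24 m³ left
container 2: place C5 (21 m³), 3 m³ left
container 3: place C6 (26 m³), 14 m³ left
container 3: place C7 (12 m³), 2 m³ left
container 4: place C8 (4 m³), 36 m³ left
container 4: place C9 (21 m³), 15 m³ left
container 5: place C10 (26 m³), 14 m³ left
container 6: place C11 (23 m³), 17 m³ left
container 4: place C12 (9 m³), 6 m³ left
container 7: place C13 (22 m³), 18 m³ left
container 4: place C14 (5 m³), 1 m³ left
container 8: place C15 (28 m³), 12 m³ left
container 5: place C16 (6 m³), 8 m³ left
container 9: place C17 (24 m³), 16 m³ left
container 5: place C18 (5 m³), 3 m³ left

9 containers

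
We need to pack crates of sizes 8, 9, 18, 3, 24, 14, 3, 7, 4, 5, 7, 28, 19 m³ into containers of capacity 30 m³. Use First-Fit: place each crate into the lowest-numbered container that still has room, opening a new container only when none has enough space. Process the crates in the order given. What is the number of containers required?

8 m³ → container 1 (remaining 22 m³)
9 m³ → container 1 (remaining 13 m³)
18 m³ → container 2 (remaining 12 m³)
3 m³ → container 1 (remaining 10 m³)
24 m³ → container 3 (remaining 6 m³)
14 m³ → container 4 (remaining 16 m³)
3 m³ → container 1 (remaining 7 m³)
7 m³ → container 1 (remaining 0 m³)
4 m³ → container 2 (remaining 8 m³)
5 m³ → container 2 (remaining 3 m³)
7 m³ → container 4 (remaining 9 m³)
28 m³ → container 5 (remaining 2 m³)
19 m³ → container 6 (remaining 11 m³)

6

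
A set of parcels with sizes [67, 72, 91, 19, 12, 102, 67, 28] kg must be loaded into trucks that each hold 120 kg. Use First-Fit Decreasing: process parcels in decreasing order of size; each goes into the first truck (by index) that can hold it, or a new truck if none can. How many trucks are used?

Sorted descending: 102, 91, 72, 67, 67, 28, 19, 12.
truck 1: place 102 kg, 18 kg left
truck 2: place 91 kg, 29 kg left
truck 3: place 72 kg, 48 kg left
truck 4: place 67 kg, 53 kg left
truck 5: place 67 kg, 53 kg left
truck 2: place 28 kg, 1 kg left
truck 3: place 19 kg, 29 kg left
truck 1: place 12 kg, 6 kg left

5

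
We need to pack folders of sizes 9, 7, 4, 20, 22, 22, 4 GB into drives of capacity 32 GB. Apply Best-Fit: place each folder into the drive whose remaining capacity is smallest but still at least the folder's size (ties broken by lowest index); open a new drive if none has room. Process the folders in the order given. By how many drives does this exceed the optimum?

Best-Fit: [9,7,4] [20] [22,4] [22] → 4 drives.
Total size 88 GB; any packing needs at least ⌈88/32⌉ = 3 drives.
An optimal packing achieves that bound: [22,9] [22,7] [20,4,4] → 3 drives.
Excess: 4 − 3 = 1.

1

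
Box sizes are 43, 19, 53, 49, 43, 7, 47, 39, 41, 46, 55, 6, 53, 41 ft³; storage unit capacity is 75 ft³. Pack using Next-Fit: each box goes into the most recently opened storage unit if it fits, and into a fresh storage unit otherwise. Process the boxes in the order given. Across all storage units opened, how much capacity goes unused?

283

Put 43 ft³ in storage unit 1; 32 ft³ remain.
Put 19 ft³ in storage unit 1; 13 ft³ remain.
Put 53 ft³ in storage unit 2; 22 ft³ remain.
Put 49 ft³ in storage unit 3; 26 ft³ remain.
Put 43 ft³ in storage unit 4; 32 ft³ remain.
Put 7 ft³ in storage unit 4; 25 ft³ remain.
Put 47 ft³ in storage unit 5; 28 ft³ remain.
Put 39 ft³ in storage unit 6; 36 ft³ remain.
Put 41 ft³ in storage unit 7; 34 ft³ remain.
Put 46 ft³ in storage unit 8; 29 ft³ remain.
Put 55 ft³ in storage unit 9; 20 ft³ remain.
Put 6 ft³ in storage unit 9; 14 ft³ remain.
Put 53 ft³ in storage unit 10; 22 ft³ remain.
Put 41 ft³ in storage unit 11; 34 ft³ remain.
11 storage units × 75 ft³ = 825 ft³; used 542 ft³; unused 283 ft³.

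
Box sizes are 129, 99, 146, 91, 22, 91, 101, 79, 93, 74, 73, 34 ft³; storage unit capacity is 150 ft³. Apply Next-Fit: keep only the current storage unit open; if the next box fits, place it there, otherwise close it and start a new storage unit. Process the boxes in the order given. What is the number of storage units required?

storage unit 1: place 129 ft³, 21 ft³ left
storage unit 2: place 99 ft³, 51 ft³ left
storage unit 3: place 146 ft³, 4 ft³ left
storage unit 4: place 91 ft³, 59 ft³ left
storage unit 4: place 22 ft³, 37 ft³ left
storage unit 5: place 91 ft³, 59 ft³ left
storage unit 6: place 101 ft³, 49 ft³ left
storage unit 7: place 79 ft³, 71 ft³ left
storage unit 8: place 93 ft³, 57 ft³ left
storage unit 9: place 74 ft³, 76 ft³ left
storage unit 9: place 73 ft³, 3 ft³ left
storage unit 10: place 34 ft³, 116 ft³ left

10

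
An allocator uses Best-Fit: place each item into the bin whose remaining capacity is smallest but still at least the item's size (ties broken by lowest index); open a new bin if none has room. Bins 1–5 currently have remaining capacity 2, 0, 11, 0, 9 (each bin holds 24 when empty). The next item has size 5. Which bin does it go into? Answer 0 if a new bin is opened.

5

Bins with room: bin 3 (11), bin 5 (9).
Tightest fit is bin 5 with 9 free.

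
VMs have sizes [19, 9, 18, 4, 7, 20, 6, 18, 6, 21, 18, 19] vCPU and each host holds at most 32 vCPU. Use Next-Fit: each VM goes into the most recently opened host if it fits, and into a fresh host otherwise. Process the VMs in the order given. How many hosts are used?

7

Put 19 vCPU in host 1; 13 vCPU remain.
Put 9 vCPU in host 1; 4 vCPU remain.
Put 18 vCPU in host 2; 14 vCPU remain.
Put 4 vCPU in host 2; 10 vCPU remain.
Put 7 vCPU in host 2; 3 vCPU remain.
Put 20 vCPU in host 3; 12 vCPU remain.
Put 6 vCPU in host 3; 6 vCPU remain.
Put 18 vCPU in host 4; 14 vCPU remain.
Put 6 vCPU in host 4; 8 vCPU remain.
Put 21 vCPU in host 5; 11 vCPU remain.
Put 18 vCPU in host 6; 14 vCPU remain.
Put 19 vCPU in host 7; 13 vCPU remain.
Final hosts: [19,9] [18,4,7] [20,6] [18,6] [21] [18] [19].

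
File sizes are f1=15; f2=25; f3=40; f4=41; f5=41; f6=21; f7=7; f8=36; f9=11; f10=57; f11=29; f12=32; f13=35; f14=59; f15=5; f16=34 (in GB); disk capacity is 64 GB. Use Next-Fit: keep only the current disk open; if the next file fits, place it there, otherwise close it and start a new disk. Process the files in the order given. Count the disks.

Put f1 (15 GB) in disk 1; 49 GB remain.
Put f2 (25 GB) in disk 1; 24 GB remain.
Put f3 (40 GB) in disk 2; 24 GB remain.
Put f4 (41 GB) in disk 3; 23 GB remain.
Put f5 (41 GB) in disk 4; 23 GB remain.
Put f6 (21 GB) in disk 4; 2 GB remain.
Put f7 (7 GB) in disk 5; 57 GB remain.
Put f8 (36 GB) in disk 5; 21 GB remain.
Put f9 (11 GB) in disk 5; 10 GB remain.
Put f10 (57 GB) in disk 6; 7 GB remain.
Put f11 (29 GB) in disk 7; 35 GB remain.
Put f12 (32 GB) in disk 7; 3 GB remain.
Put f13 (35 GB) in disk 8; 29 GB remain.
Put f14 (59 GB) in disk 9; 5 GB remain.
Put f15 (5 GB) in disk 9; 0 GB remain.
Put f16 (34 GB) in disk 10; 30 GB remain.

10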